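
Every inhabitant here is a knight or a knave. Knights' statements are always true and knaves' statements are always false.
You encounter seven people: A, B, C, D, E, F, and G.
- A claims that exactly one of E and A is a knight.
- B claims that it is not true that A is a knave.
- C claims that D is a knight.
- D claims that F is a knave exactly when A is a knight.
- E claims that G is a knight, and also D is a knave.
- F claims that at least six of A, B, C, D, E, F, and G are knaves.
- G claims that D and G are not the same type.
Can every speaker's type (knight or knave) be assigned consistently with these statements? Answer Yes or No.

No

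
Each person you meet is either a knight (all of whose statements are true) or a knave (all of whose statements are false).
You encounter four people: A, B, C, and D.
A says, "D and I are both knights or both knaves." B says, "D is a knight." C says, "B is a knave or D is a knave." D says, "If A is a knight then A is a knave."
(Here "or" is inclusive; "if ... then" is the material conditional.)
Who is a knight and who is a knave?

Suppose A is a knight. Then A's statement "D and I are both knights or both knaves" would have to be true. Checking the 8 ways to assign the others, none is consistent with every speaker.
(For instance, with B=knight, C=knave, D=knight, D's claim "if A is a knight then A is a knave" comes out false where it would need to be true.)
So A must be a knave, making "D and I are both knights or both knaves" false. Taking A=knave, B=knight, C=knave, D=knight, each remaining statement checks out:
  B (knight): "D is a knight" — true. ✓
  C (knave): "B is a knave or D is a knave" — false. ✓
  D (knight): "if A is a knight then A is a knave" — true. ✓
This is the unique consistent assignment.

Knights: B and D. Knaves: A and C.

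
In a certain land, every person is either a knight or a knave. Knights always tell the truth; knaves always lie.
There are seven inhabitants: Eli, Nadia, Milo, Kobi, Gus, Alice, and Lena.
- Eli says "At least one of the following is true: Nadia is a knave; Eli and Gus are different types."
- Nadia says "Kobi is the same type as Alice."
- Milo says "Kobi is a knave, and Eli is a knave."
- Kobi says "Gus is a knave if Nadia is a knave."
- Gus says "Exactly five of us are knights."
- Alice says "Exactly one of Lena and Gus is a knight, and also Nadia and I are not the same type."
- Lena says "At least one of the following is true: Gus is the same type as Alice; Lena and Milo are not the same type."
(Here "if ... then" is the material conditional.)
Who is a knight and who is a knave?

Eli is a knight, Nadia is a knave, Milo is a knave, Kobi is a knight, Gus is a knave, Alice is a knave, and Lena is a knight.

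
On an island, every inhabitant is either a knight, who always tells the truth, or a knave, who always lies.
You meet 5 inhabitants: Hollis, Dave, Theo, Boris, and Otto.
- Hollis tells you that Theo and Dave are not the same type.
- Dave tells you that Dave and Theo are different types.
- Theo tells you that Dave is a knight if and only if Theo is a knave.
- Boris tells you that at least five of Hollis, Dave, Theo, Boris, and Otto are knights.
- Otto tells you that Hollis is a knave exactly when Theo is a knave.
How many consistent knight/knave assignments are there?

1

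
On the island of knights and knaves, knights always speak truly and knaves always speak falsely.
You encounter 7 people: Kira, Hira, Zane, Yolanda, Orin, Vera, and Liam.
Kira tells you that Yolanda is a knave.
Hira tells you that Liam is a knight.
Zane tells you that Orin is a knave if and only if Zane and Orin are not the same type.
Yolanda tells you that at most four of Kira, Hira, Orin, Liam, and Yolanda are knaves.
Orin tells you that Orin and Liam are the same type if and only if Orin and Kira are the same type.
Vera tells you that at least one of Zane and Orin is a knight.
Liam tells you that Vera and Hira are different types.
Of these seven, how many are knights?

3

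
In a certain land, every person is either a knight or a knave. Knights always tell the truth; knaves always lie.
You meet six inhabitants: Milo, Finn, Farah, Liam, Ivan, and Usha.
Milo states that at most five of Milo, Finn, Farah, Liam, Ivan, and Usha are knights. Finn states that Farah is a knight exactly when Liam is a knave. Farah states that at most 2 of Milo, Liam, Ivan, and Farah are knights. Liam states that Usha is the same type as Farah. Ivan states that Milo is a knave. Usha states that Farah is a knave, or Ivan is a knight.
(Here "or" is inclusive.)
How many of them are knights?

The unique consistent assignment is Milo=knight, Finn=knight, Farah=knight, Liam=knave, Ivan=knave, Usha=knave.
That has 3 knights.

3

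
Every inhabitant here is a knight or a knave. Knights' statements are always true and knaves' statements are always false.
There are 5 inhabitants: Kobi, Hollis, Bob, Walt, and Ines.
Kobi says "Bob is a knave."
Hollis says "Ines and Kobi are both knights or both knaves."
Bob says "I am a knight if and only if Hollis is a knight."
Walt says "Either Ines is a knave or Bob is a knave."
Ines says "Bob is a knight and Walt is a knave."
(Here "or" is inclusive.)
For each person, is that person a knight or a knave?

Kobi is a knave, Hollis is a knight, Bob is a knight, Walt is a knight, and Ines is a knave.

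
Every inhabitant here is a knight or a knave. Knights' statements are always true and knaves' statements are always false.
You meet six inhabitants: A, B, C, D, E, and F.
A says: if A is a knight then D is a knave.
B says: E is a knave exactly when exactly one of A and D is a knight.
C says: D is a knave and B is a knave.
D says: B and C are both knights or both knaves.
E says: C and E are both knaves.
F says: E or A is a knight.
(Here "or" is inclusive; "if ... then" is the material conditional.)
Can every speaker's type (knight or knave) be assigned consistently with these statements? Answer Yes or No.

No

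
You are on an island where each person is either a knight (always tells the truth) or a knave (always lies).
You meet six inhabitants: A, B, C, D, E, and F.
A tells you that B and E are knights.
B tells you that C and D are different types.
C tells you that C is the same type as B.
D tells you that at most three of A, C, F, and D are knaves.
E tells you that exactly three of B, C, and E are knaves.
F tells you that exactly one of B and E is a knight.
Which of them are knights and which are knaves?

A is a knave, and the claim "B and E are knights" is indeed false.
B is a knight; "C and D are different types" is True, as required.
C is a knave, and the claim "C is the same type as B" is indeed false.
D is a knight, and the claim "at most three of A, C, F, and D are knaves" is indeed True.
E is a knave, so "exactly three of B, C, and E are knaves" must be false — and it is.
F is a knight, so "exactly one of B and E is a knight" must be True — and it is.

A is a knave, B is a knight, C is a knave, D is a knight, E is a knave, and F is a knight.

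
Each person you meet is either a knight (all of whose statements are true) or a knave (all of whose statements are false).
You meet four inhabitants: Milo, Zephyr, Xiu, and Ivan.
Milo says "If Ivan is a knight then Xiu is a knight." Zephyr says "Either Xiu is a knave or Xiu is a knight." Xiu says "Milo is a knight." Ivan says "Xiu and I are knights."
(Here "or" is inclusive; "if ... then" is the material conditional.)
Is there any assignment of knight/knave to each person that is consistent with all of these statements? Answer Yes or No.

One consistent assignment: Milo=knight, Zephyr=knight, Xiu=knight, Ivan=knight.

Yes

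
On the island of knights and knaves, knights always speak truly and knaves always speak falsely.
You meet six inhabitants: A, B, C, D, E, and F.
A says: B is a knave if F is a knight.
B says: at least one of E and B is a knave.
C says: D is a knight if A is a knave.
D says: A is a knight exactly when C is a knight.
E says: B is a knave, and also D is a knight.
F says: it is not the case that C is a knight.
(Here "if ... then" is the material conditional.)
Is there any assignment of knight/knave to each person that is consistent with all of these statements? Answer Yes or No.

Yes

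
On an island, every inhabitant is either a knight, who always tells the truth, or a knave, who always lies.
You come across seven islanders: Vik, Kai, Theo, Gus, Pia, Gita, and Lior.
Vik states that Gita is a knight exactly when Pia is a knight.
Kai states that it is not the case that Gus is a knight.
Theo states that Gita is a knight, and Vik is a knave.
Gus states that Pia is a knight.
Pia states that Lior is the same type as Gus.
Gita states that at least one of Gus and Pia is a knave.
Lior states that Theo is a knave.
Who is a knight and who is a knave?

Vik is a knave, Kai is a knave, Theo is a knave, Gus is a knight, Pia is a knight, Gita is a knave, and Lior is a knight.

Vik (knave): "Gita is a knight exactly when Pia is a knight" — false. ✓
Kai is a knave, and the claim "it is not the case that Gus is a knight" is indeed false.
As a knave, Theo's statement "Gita is a knight, and Vik is a knave" should be false; it is.
As a knight, Gus's statement "Pia is a knight" should be true; it is.
Pia is a knight; "Lior is the same type as Gus" is true, as required.
Gita is a knave; "at least one of Gus and Pia is a knave" is false, as required.
Lior (knight): "Theo is a knave" — true. ✓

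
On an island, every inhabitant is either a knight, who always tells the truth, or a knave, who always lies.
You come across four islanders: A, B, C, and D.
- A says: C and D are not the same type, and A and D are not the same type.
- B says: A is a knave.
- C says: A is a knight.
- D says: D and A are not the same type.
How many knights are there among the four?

1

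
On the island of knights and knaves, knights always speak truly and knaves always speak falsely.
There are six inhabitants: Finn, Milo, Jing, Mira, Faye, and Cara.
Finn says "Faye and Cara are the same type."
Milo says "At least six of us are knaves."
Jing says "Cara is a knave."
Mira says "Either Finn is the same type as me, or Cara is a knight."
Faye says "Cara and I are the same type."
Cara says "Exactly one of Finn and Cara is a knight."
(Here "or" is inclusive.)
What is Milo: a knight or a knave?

Milo is a knave.

Consistent assignments: {Finn=knave, Milo=knave, Jing=knave, Mira=knight, Faye=knave, Cara=knight}
In every consistent assignment, Milo is a knave.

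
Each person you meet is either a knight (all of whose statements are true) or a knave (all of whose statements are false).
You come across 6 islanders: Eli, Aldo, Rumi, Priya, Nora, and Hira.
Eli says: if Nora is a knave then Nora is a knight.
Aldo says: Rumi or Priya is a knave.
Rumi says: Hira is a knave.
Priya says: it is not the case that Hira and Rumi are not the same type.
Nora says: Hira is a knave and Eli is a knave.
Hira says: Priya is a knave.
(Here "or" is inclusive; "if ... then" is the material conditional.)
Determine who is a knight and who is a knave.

Eli is a knave, Aldo is a knight, Rumi is a knave, Priya is a knave, Nora is a knave, and Hira is a knight.

Eli (knave): "if Nora is a knave then Nora is a knight" — False. ✓
Aldo is a knight; "Rumi or Priya is a knave" is true, as required.
Since Rumi is a knave, "Hira is a knave" needs to be False, which holds.
Priya is a knave, and the claim "it is not the case that Hira and Rumi are not the same type" is indeed False.
Since Nora is a knave, "Hira is a knave and Eli is a knave" needs to be False, which holds.
Hira (knight): "Priya is a knave" — true. ✓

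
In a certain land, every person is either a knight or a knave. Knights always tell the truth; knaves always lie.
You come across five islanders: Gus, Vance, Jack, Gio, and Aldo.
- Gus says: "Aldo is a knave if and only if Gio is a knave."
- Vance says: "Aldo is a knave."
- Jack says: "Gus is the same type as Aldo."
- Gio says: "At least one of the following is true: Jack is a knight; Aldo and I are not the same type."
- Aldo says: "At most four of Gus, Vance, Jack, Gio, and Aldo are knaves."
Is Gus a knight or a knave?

Gus is a knight.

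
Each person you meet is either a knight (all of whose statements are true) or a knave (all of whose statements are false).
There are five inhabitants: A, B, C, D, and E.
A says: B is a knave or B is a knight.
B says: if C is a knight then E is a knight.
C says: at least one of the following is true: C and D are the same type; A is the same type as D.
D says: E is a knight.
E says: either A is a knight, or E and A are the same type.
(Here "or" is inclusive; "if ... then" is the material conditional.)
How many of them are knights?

5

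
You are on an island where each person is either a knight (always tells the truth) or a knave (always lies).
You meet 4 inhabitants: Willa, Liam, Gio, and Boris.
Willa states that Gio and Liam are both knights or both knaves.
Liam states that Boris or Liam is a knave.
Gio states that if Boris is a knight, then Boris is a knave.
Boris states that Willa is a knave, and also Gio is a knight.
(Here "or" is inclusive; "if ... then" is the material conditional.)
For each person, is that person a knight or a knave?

Knights: Willa, Liam, and Gio. Knaves: Boris.

Willa is a knight, so "Gio and Liam are both knights or both knaves" must be True — and it is.
Liam (knight): "Boris or Liam is a knave" — True. ✓
Since Gio is a knight, "if Boris is a knight, then Boris is a knave" needs to be True, which holds.
Boris is a knave, and the claim "Willa is a knave, and also Gio is a knight" is indeed False.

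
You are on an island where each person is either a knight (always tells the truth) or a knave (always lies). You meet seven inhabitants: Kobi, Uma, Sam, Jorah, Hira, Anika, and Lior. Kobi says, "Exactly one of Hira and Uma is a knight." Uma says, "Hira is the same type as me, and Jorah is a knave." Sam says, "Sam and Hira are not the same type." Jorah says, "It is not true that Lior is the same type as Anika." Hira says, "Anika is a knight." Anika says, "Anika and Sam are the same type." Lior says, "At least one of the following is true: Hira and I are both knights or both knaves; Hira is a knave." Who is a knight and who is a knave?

Kobi is a knave; "exactly one of Hira and Uma is a knight" is False, as required.
Since Uma is a knave, "Hira is the same type as me, and Jorah is a knave" needs to be False, which holds.
Sam (knight): "Sam and Hira are not the same type" — true. ✓
Since Jorah is a knight, "it is not true that Lior is the same type as Anika" needs to be true, which holds.
As a knave, Hira's statement "Anika is a knight" should be False; it is.
Anika is a knave; "Anika and Sam are the same type" is False, as required.
Lior is a knight, and the claim "at least one of the following is true: Hira and I are both knights or both knaves; Hira is a knave" is indeed true.

Kobi is a knave, Uma is a knave, Sam is a knight, Jorah is a knight, Hira is a knave, Anika is a knave, and Lior is a knight.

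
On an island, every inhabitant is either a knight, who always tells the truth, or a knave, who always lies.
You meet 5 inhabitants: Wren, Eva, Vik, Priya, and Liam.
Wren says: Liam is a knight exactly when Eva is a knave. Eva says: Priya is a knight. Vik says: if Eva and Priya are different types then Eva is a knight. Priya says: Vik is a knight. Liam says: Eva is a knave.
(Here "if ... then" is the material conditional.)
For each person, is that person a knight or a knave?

Knights: Wren, Eva, Vik, and Priya. Knaves: Liam.

Wren is a knight; "Liam is a knight exactly when Eva is a knave" is true, as required.
Since Eva is a knight, "Priya is a knight" needs to be true, which holds.
Since Vik is a knight, "if Eva and Priya are different types then Eva is a knight" needs to be true, which holds.
Priya is a knight, so "Vik is a knight" must be true — and it is.
As a knave, Liam's statement "Eva is a knave" should be False; it is.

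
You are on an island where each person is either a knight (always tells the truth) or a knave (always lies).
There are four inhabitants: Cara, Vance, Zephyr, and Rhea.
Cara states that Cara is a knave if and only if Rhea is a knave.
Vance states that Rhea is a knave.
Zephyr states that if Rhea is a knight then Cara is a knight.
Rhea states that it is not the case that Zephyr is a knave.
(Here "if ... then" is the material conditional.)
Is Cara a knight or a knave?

Consistent assignments: {Cara=knight, Vance=knave, Zephyr=knight, Rhea=knight}
In every consistent assignment, Cara is a knight.

Cara is a knight.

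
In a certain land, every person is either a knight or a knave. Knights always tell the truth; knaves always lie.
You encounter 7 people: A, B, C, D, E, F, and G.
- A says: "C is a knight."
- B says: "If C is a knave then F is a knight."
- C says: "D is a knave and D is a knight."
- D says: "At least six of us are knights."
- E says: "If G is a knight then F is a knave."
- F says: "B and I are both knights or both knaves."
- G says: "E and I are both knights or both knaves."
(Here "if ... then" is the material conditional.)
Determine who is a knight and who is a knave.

Knights: B, E, and F. Knaves: A, C, D, and G.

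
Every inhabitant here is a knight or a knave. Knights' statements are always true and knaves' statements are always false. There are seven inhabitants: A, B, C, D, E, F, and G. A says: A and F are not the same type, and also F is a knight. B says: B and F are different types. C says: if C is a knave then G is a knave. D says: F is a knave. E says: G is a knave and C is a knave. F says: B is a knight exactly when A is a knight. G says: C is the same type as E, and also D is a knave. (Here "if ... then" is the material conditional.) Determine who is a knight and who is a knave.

A is a knave, B is a knight, C is a knight, D is a knight, E is a knave, F is a knave, and G is a knave.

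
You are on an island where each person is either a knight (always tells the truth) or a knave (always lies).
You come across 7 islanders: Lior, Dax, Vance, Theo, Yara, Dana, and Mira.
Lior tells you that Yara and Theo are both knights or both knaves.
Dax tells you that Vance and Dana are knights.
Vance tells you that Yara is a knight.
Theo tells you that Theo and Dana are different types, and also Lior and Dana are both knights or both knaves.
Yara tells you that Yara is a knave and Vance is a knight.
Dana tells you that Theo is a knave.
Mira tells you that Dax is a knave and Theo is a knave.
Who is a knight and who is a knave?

Lior is a knave, so "Yara and Theo are both knights or both knaves" must be False — and it is.
As a knave, Dax's statement "Vance and Dana are knights" should be False; it is.
As a knave, Vance's statement "Yara is a knight" should be False; it is.
Theo (knight): "Theo and Dana are different types, and also Lior and Dana are both knights or both knaves" — True. ✓
Yara is a knave, so "Yara is a knave and Vance is a knight" must be False — and it is.
Since Dana is a knave, "Theo is a knave" needs to be False, which holds.
Mira is a knave, and the claim "Dax is a knave and Theo is a knave" is indeed False.

Knights: Theo. Knaves: Lior, Dax, Vance, Yara, Dana, and Mira.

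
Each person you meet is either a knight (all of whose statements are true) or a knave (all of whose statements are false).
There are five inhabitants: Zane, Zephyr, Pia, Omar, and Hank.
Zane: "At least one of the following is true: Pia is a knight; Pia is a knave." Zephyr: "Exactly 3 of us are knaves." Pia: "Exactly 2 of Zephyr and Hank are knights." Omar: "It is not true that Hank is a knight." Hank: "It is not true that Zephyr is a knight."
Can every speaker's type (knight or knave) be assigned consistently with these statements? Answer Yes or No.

No

Checking all 32 assignments, each has at least one speaker whose statement's truth value contradicts their type.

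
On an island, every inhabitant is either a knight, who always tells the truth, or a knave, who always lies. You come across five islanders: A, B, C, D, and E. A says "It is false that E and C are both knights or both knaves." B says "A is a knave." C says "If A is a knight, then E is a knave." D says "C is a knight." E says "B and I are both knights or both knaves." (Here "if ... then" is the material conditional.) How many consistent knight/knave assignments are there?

1

Consistent assignments:
  A=knave, B=knight, C=knight, D=knight, E=knight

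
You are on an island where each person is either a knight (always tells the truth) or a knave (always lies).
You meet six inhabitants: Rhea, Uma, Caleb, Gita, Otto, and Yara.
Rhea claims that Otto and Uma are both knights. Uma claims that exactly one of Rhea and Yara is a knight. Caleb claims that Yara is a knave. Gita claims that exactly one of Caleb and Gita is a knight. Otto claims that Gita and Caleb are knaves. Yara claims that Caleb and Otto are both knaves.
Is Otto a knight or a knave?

Otto is a knave.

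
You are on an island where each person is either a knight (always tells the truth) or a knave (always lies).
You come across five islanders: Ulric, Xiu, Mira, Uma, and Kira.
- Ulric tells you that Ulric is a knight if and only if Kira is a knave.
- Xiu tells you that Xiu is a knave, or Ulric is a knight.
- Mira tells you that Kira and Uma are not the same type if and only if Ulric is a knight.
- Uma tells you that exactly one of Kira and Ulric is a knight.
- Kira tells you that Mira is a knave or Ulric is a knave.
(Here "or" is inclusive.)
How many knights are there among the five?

4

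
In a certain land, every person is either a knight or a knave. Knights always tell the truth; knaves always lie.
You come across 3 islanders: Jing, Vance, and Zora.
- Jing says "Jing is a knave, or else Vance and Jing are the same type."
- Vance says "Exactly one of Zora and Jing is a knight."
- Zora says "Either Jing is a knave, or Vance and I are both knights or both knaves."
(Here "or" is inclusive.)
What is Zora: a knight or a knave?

Zora is a knave.

Consistent assignments: {Jing=knight, Vance=knight, Zora=knave}
In every consistent assignment, Zora is a knave.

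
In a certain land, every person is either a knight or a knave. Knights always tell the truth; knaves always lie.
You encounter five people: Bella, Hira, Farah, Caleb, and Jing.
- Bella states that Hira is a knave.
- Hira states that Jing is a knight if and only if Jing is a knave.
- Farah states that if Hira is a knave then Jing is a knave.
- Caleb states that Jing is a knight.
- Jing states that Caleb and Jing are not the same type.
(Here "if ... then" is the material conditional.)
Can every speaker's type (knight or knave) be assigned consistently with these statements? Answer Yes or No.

One consistent assignment: Bella=knight, Hira=knave, Farah=knight, Caleb=knave, Jing=knave.

Yes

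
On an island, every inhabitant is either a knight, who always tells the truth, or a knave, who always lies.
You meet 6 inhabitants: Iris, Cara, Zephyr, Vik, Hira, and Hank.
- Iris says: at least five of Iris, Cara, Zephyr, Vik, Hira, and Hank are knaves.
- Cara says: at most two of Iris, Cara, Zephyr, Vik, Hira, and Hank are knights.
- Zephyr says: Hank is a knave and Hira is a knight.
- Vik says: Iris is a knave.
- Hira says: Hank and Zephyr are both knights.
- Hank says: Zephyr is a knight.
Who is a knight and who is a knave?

Iris is a knave, Cara is a knight, Zephyr is a knave, Vik is a knight, Hira is a knave, and Hank is a knave.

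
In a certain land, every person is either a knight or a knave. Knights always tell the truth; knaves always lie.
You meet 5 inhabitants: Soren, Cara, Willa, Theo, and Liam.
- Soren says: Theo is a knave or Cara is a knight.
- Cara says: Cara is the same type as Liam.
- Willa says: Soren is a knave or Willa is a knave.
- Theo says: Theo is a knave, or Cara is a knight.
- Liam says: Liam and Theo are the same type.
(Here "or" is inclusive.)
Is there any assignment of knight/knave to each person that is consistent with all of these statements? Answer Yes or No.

No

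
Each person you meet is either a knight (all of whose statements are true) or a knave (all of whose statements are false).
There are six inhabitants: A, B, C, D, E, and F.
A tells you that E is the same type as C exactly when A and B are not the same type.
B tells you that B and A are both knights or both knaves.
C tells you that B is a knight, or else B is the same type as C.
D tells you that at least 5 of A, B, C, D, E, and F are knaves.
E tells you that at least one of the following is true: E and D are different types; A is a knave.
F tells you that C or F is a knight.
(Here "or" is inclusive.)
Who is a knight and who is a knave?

A is a knight, B is a knight, C is a knight, D is a knave, E is a knave, and F is a knight.

A is a knight, and the claim "E is the same type as C exactly when A and B are not the same type" is indeed true.
B is a knight, so "B and A are both knights or both knaves" must be true — and it is.
C (knight): "B is a knight, or else B is the same type as C" — true. ✓
As a knave, D's statement "at least 5 of A, B, C, D, E, and F are knaves" should be False; it is.
E is a knave; "at least one of the following is true: E and D are different types; A is a knave" is False, as required.
F is a knight; "C or F is a knight" is true, as required.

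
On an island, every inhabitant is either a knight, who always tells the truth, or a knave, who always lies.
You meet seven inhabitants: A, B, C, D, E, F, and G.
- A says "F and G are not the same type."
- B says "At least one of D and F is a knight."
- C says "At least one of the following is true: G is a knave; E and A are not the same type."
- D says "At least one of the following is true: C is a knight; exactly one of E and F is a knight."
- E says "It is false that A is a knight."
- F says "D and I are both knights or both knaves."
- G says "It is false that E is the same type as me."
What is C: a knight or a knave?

C is a knight.

Consistent assignments: {A=knight, B=knight, C=knight, D=knight, E=knave, F=knight, G=knave}; {A=knight, B=knight, C=knight, D=knight, E=knave, F=knave, G=knight}
In every consistent assignment, C is a knight.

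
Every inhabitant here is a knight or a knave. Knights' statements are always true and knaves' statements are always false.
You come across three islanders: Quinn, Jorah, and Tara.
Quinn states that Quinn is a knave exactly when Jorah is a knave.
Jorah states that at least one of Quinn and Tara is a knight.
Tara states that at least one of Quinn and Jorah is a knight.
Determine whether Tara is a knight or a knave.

Tara is a knight.

Consistent assignments: {Quinn=knight, Jorah=knight, Tara=knight}; {Quinn=knave, Jorah=knight, Tara=knight}
In every consistent assignment, Tara is a knight.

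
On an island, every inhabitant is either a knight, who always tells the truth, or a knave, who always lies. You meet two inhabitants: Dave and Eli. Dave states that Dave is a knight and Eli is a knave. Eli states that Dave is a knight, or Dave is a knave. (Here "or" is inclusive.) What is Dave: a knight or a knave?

Dave is a knave.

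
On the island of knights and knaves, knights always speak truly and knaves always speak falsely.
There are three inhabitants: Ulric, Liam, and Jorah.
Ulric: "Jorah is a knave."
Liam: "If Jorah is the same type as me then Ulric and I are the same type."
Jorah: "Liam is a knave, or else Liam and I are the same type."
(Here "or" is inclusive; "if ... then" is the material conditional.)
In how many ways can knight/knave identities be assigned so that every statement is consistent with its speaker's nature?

1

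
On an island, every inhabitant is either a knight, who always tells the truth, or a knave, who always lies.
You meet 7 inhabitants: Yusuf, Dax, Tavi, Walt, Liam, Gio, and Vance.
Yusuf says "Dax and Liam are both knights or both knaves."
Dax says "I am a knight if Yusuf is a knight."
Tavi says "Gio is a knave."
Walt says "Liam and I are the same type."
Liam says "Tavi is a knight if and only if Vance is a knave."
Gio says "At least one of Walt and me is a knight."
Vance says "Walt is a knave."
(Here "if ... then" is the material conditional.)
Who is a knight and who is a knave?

Yusuf is a knight, Dax is a knight, Tavi is a knave, Walt is a knave, Liam is a knight, Gio is a knight, and Vance is a knight.

Yusuf is a knight; "Dax and Liam are both knights or both knaves" is true, as required.
As a knight, Dax's statement "I am a knight if Yusuf is a knight" should be true; it is.
Since Tavi is a knave, "Gio is a knave" needs to be false, which holds.
Walt is a knave, so "Liam and I are the same type" must be false — and it is.
Liam is a knight, and the claim "Tavi is a knight if and only if Vance is a knave" is indeed true.
As a knight, Gio's statement "at least one of Walt and me is a knight" should be true; it is.
Vance is a knight, so "Walt is a knave" must be true — and it is.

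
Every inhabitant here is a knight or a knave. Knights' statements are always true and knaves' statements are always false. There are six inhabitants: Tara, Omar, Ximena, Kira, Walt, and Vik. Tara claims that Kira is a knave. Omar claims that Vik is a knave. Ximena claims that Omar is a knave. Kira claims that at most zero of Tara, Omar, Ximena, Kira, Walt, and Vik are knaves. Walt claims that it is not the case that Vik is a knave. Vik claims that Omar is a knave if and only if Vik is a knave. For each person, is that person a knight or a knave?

Tara is a knight, so "Kira is a knave" must be true — and it is.
Since Omar is a knight, "Vik is a knave" needs to be true, which holds.
Ximena is a knave, so "Omar is a knave" must be False — and it is.
Kira is a knave; "at most zero of Tara, Omar, Ximena, Kira, Walt, and Vik are knaves" is False, as required.
Walt is a knave; "it is not the case that Vik is a knave" is False, as required.
As a knave, Vik's statement "Omar is a knave if and only if Vik is a knave" should be False; it is.

Knights: Tara and Omar. Knaves: Ximena, Kira, Walt, and Vik.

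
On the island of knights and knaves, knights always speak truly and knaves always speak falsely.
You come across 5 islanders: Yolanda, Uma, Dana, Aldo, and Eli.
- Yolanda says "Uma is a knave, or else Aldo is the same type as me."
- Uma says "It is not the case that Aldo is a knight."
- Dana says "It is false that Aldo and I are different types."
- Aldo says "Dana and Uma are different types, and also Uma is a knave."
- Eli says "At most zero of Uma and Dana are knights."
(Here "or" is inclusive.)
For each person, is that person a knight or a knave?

Suppose Yolanda is a knave. Then Yolanda's statement "Uma is a knave, or else Aldo is the same type as me" would have to be false. Checking the 16 ways to assign the others, none is consistent with every speaker.
(For instance, with Uma=knave, Dana=knight, Aldo=knight, Eli=knave, Yolanda's claim "Uma is a knave, or else Aldo is the same type as me" comes out true where it would need to be false.)
So Yolanda must be a knight, making "Uma is a knave, or else Aldo is the same type as me" true. Taking Yolanda=knight, Uma=knave, Dana=knight, Aldo=knight, Eli=knave, each remaining statement checks out:
  Uma (knave): "it is not the case that Aldo is a knight" — false. ✓
  Dana (knight): "it is false that Aldo and I are different types" — true. ✓
  Aldo (knight): "Dana and Uma are different types, and also Uma is a knave" — true. ✓
  Eli (knave): "at most zero of Uma and Dana are knights" — false. ✓
This is the unique consistent assignment.

Yolanda is a knight, Uma is a knave, Dana is a knight, Aldo is a knight, and Eli is a knave.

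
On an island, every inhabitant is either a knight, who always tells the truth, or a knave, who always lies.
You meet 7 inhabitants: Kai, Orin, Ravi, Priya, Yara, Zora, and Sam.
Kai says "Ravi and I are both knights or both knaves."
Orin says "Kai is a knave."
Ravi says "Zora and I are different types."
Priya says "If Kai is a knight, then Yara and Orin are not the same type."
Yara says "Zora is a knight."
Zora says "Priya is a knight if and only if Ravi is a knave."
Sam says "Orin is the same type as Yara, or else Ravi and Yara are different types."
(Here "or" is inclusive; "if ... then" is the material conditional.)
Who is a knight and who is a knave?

Kai is a knave, Orin is a knight, Ravi is a knight, Priya is a knight, Yara is a knave, Zora is a knave, and Sam is a knight.

Kai is a knave; "Ravi and I are both knights or both knaves" is false, as required.
As a knight, Orin's statement "Kai is a knave" should be true; it is.
Ravi is a knight, so "Zora and I are different types" must be true — and it is.
Priya is a knight, so "if Kai is a knight, then Yara and Orin are not the same type" must be true — and it is.
Since Yara is a knave, "Zora is a knight" needs to be false, which holds.
As a knave, Zora's statement "Priya is a knight if and only if Ravi is a knave" should be false; it is.
As a knight, Sam's statement "Orin is the same type as Yara, or else Ravi and Yara are different types" should be true; it is.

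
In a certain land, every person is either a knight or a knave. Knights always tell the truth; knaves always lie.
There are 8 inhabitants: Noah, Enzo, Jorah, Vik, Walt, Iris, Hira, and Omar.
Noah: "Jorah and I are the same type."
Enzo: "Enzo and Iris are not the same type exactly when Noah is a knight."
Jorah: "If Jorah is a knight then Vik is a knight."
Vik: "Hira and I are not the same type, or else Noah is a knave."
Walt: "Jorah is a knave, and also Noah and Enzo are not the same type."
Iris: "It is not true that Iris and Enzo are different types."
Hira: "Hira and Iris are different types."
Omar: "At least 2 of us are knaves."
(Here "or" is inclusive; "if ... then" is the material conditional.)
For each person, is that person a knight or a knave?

Since Noah is a knight, "Jorah and I are the same type" needs to be true, which holds.
Enzo is a knight, so "Enzo and Iris are not the same type exactly when Noah is a knight" must be true — and it is.
Jorah is a knight, and the claim "if Jorah is a knight then Vik is a knight" is indeed true.
Vik is a knight, and the claim "Hira and I are not the same type, or else Noah is a knave" is indeed true.
Since Walt is a knave, "Jorah is a knave, and also Noah and Enzo are not the same type" needs to be false, which holds.
Iris is a knave, so "it is not true that Iris and Enzo are different types" must be false — and it is.
Since Hira is a knave, "Hira and Iris are different types" needs to be false, which holds.
Since Omar is a knight, "at least 2 of us are knaves" needs to be true, which holds.

Knights: Noah, Enzo, Jorah, Vik, and Omar. Knaves: Walt, Iris, and Hira.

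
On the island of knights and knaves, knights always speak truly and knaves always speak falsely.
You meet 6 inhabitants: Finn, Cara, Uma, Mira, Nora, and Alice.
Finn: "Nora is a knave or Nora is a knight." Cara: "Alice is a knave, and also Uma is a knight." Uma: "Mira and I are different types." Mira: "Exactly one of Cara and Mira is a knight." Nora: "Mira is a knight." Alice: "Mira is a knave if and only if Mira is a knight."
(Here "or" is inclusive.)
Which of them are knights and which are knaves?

Finn is a knight, Cara is a knave, Uma is a knave, Mira is a knave, Nora is a knave, and Alice is a knave.

Since Finn is a knight, "Nora is a knave or Nora is a knight" needs to be True, which holds.
As a knave, Cara's statement "Alice is a knave, and also Uma is a knight" should be false; it is.
Uma is a knave, and the claim "Mira and I are different types" is indeed false.
Mira is a knave, so "exactly one of Cara and Mira is a knight" must be false — and it is.
As a knave, Nora's statement "Mira is a knight" should be false; it is.
Since Alice is a knave, "Mira is a knave if and only if Mira is a knight" needs to be false, which holds.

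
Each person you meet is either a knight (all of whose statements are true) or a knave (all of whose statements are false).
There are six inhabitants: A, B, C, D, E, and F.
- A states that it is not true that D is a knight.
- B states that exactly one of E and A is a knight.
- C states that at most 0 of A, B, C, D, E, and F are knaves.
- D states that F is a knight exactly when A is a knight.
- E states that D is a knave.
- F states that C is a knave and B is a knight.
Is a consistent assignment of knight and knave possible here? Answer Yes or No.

Yes

One consistent assignment: A=knight, B=knave, C=knave, D=knave, E=knight, F=knave.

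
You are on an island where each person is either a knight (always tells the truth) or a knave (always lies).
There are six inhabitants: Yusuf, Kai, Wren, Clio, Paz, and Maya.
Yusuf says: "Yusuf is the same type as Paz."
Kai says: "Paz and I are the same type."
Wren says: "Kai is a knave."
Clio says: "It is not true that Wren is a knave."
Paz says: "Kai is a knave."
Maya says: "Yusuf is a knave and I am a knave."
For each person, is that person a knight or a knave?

Yusuf is a knight, Kai is a knave, Wren is a knight, Clio is a knight, Paz is a knight, and Maya is a knave.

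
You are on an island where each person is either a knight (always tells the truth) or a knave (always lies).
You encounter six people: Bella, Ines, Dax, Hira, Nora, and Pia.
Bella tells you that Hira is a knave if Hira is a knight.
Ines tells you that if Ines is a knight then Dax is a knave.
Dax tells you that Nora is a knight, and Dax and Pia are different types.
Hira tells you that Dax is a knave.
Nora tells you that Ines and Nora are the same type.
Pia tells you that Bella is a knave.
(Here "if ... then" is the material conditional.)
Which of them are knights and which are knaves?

As a knave, Bella's statement "Hira is a knave if Hira is a knight" should be False; it is.
As a knight, Ines's statement "if Ines is a knight then Dax is a knave" should be true; it is.
As a knave, Dax's statement "Nora is a knight, and Dax and Pia are different types" should be False; it is.
Hira (knight): "Dax is a knave" — true. ✓
Nora is a knave; "Ines and Nora are the same type" is False, as required.
Pia (knight): "Bella is a knave" — true. ✓

Bella is a knave, Ines is a knight, Dax is a knave, Hira is a knight, Nora is a knave, and Pia is a knight.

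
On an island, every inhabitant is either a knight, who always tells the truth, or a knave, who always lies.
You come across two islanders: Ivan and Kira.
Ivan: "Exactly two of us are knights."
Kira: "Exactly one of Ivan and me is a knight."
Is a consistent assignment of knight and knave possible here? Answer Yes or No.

Yes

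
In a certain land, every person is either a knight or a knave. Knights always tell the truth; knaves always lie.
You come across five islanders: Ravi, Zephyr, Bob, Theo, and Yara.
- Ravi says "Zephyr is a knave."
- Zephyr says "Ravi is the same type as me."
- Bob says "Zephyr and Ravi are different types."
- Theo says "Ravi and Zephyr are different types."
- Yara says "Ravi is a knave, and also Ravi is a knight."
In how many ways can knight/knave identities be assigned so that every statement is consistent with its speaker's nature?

1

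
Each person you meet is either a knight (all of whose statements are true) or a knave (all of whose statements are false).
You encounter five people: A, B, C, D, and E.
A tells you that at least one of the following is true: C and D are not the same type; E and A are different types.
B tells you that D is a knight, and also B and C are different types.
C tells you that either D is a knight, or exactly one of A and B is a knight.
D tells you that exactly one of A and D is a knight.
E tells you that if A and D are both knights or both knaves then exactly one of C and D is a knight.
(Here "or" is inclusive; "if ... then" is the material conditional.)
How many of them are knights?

0

The unique consistent assignment is A=knave, B=knave, C=knave, D=knave, E=knave.
That has 0 knights.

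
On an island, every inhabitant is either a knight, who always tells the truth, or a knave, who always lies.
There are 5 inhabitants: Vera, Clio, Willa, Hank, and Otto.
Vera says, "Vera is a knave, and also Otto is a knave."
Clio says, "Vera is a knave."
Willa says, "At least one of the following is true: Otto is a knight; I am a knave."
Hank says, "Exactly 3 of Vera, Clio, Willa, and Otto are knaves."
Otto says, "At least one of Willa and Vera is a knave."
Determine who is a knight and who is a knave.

Vera is a knave, so "Vera is a knave, and also Otto is a knave" must be false — and it is.
Clio is a knight, and the claim "Vera is a knave" is indeed true.
Since Willa is a knight, "at least one of the following is true: Otto is a knight; I am a knave" needs to be true, which holds.
Hank is a knave, and the claim "exactly 3 of Vera, Clio, Willa, and Otto are knaves" is indeed false.
As a knight, Otto's statement "at least one of Willa and Vera is a knave" should be true; it is.

Vera is a knave, Clio is a knight, Willa is a knight, Hank is a knave, and Otto is a knight.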